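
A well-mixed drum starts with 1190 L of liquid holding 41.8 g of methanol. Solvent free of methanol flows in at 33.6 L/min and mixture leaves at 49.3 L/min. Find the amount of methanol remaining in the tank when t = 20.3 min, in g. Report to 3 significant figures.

Total volume: dV/dt = Q_in − Q_out = -15.700 L/min, so V(t) = 1190 − 15.700 t and V(20.3) = 871.29 L.
Species balance (pure solvent in): dm/dt = −Q_out · m/V(t).
dm/m = −Q_out dt/(V₀ − 15.700 t); integrating gives ln(m/m₀) = −(Q_out/(Q_in−Q_out)) ln(V/V₀).
m = m₀ (V₀/V)^(Q_out/(Q_in−Q_out)) = 41.8 × (1190/871.29)^(-3.1401) = 15.706 g.

15.7 g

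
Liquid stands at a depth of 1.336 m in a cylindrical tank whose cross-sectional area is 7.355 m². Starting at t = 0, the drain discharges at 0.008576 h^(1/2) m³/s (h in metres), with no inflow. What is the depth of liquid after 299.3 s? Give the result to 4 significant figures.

0.9631 m

A dh/dt = −Q_out = −0.008576 √h.
This is separable: 2 d(√h)/dt = −0.008576/A, so √h = √h₀ − (0.008576/(2A)) t.
√h = √1.336 − 0.008576·299.3/(2·7.355) = 1.15585 − 0.174493 = 0.981361.
h = 0.981361² = 0.963070 m.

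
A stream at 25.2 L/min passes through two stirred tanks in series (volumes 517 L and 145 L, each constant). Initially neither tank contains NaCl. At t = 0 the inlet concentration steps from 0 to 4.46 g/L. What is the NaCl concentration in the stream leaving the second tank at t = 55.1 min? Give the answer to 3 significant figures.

Time constants: τᵢ = Vᵢ/Q for each well-mixed tank.
τ₁ = 517/25.2 = 20.516 min; τ₂ = 145/25.2 = 5.7540 min.
Tank 1: C₁ = C_in(1 − e^(−t/τ₁)). Tank 2 (τ₁ ≠ τ₂): C₂ = C_in[1 − (τ₁ e^(−t/τ₁) − τ₂ e^(−t/τ₂))/(τ₁ − τ₂)].
At t = 55.1: e^(−t/τ₁) = 0.068172, e^(−t/τ₂) = 6.9374e-05.
C₂ = 4.46·[1 − (20.516·0.068172 − 5.7540·6.9374e-05)/(14.762)] = 4.46·0.90528 = 4.0376 g/L.

4.04 g/L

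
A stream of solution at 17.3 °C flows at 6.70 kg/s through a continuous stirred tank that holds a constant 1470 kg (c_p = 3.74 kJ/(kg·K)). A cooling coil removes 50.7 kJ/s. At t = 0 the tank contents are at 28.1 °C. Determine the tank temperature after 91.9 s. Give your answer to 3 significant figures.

23.7 °C

M c_p dT/dt = ṁ c_p (T_in − T) − Q̇.
τ = M/ṁ = 219.40 s; T_ss = T_in − Q̇/(ṁ c_p) = 17.3 − 50.7/(6.70·3.74) = 15.277 °C.
Solution: T(t) = T_ss + (T₀ − T_ss) e^(−t/τ).
T(91.9) = 15.277 + (12.823)·e^(−91.9/219.40) = 15.277 + (12.823)·0.65779 = 23.712 °C.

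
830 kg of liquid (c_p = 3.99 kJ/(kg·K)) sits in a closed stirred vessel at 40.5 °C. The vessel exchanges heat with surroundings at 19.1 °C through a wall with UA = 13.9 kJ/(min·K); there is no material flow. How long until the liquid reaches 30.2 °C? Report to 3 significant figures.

156 min

M c_p dT/dt = −UA(T − T_amb).
τ = M c_p/UA = 238.25 min; T_ss = T_amb = 19.100 °C.
T(t) = T_ss + (T₀ − T_ss)e^(−t/τ); set T = 30.2:
t = −τ ln[(T − T_ss)/(T₀ − T_ss)] = −238.25 · ln(0.51869) = 156.40 min.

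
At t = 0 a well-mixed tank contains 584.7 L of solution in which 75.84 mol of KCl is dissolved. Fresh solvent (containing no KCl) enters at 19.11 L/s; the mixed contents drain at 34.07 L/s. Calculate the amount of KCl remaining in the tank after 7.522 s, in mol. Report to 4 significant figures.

46.61 mol

Total volume: dV/dt = Q_in − Q_out = -14.9600 L/s, so V(t) = 584.7 − 14.9600 t and V(7.522) = 472.171 L.
No KCl enters, so dm/dt = −Q_out · (m/V).
dm/m = −Q_out dt/(V₀ − 14.9600 t); integrating gives ln(m/m₀) = −(Q_out/(Q_in−Q_out)) ln(V/V₀).
m = m₀ (V₀/V)^(Q_out/(Q_in−Q_out)) = 75.84 × (584.7/472.171)^(-2.27741) = 46.6099 mol.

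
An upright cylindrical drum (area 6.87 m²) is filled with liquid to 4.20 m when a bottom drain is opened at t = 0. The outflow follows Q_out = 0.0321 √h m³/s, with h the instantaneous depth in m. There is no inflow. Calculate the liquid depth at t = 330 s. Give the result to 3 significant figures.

Accumulation of liquid (constant cross-section A): A dh/dt = −0.0321 √h.
Separate and integrate: 2(√h − √h₀) = −(0.0321/A) t.
√h = √4.20 − 0.0321·330/(2·6.87) = 2.0494 − 0.77096 = 1.2784.
h = 1.2784² = 1.6344 m.

1.63 m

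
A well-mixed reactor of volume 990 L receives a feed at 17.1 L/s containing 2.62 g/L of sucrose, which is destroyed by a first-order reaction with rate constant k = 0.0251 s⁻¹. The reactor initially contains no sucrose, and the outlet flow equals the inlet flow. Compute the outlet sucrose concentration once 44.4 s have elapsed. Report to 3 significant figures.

0.905 g/L

Accumulation = in − out − consumed: V dC/dt = Q C_in − Q C − k V C.
dC/dt = (Q/V) C_in − (Q/V + k) C; effective rate a = Q/V + k = 0.017273 + 0.0251 = 0.042373 s⁻¹.
C_ss = Q C_in/(Q + kV) = 1.0680 g/L; C(t) = C_ss + (C₀ − C_ss) e^(−a t).
C(44.4) = 1.0680 + (-1.0680)·e^(−0.042373·44.4) = 1.0680 + (-1.0680)·0.15238 = 0.90526 g/L.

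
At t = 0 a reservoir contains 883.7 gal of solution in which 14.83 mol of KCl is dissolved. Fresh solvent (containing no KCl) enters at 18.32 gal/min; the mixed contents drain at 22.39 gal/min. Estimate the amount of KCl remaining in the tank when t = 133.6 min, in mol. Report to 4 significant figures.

Total volume: dV/dt = Q_in − Q_out = -4.07000 gal/min, so V(t) = 883.7 − 4.07000 t and V(133.6) = 339.948 gal.
Solute balance: dm/dt = 0 − Q_out C = −Q_out m/V(t).
Separate: dm/m = −Q_out dt/V(t) ⇒ ln(m/m₀) = −(Q_out/(Q_in−Q_out)) ln(V/V₀).
m = m₀ (V₀/V)^(Q_out/(Q_in−Q_out)) = 14.83 × (883.7/339.948)^(-5.50123) = 0.0773969 mol.

0.07740 mol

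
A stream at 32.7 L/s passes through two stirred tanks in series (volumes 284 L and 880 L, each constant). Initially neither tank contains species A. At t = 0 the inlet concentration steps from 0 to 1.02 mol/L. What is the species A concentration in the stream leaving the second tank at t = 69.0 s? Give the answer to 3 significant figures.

0.904 mol/L

Species balance on tank i: dCᵢ/dt = (Cᵢ₋₁ − Cᵢ)/τᵢ with τᵢ = Vᵢ/Q.
τ₁ = 284/32.7 = 8.6850 s; τ₂ = 880/32.7 = 26.911 s.
Tank 1: C₁ = C_in(1 − e^(−t/τ₁)). Tank 2 (τ₁ ≠ τ₂): C₂ = C_in[1 − (τ₁ e^(−t/τ₁) − τ₂ e^(−t/τ₂))/(τ₁ − τ₂)].
At t = 69.0: e^(−t/τ₁) = 0.00035453, e^(−t/τ₂) = 0.076998.
C₂ = 1.02·[1 − (8.6850·0.00035453 − 26.911·0.076998)/(-18.226)] = 1.02·0.88648 = 0.90421 mol/L.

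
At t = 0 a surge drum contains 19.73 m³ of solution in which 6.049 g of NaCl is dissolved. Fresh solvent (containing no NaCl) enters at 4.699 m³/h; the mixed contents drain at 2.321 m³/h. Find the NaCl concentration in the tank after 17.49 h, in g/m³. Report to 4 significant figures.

0.03261 g/m³

Total volume: dV/dt = Q_in − Q_out = 2.37800 m³/h, so V(t) = 19.73 + 2.37800 t and V(17.49) = 61.3212 m³.
Solute balance: dm/dt = 0 − Q_out C = −Q_out m/V(t).
Separate: dm/m = −Q_out dt/V(t) ⇒ ln(m/m₀) = −(Q_out/(Q_in−Q_out)) ln(V/V₀).
m = m₀ (V₀/V)^(Q_out/(Q_in−Q_out)) = 6.049 × (19.73/61.3212)^(0.976030) = 1.99988 g.
C = m/V = 1.99988/61.3212 = 0.0326132 g/m³.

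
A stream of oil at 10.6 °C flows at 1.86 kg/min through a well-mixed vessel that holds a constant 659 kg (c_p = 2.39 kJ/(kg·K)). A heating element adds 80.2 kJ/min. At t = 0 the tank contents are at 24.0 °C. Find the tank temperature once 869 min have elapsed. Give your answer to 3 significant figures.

28.2 °C

M c_p dT/dt = ṁ c_p (T_in − T) + Q̇.
Rearrange: dT/dt = (T_ss − T)/τ with τ = M/ṁ = 354.30 min and T_ss = T_in + Q̇/(ṁ c_p) = 28.641 °C.
T approaches T_ss exponentially: T(t) = T_ss + (T₀ − T_ss) e^(−t/τ).
T(869) = 28.641 + (-4.6411)·e^(−869/354.30) = 28.641 + (-4.6411)·0.086060 = 28.242 °C.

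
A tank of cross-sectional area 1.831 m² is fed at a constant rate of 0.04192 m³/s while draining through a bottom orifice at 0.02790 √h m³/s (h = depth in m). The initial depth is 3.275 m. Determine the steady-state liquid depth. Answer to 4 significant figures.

2.258 m

A dh/dt = Q_in − 0.02790 √h. Steady state requires inflow = outflow:
Q_in = 0.02790 √h_ss ⇒ √h_ss = 0.04192/0.02790 = 1.50251.
h_ss = 1.50251² = 2.25753 m. (Since h₀ = 3.275 m > h_ss, the level will fall toward this value.)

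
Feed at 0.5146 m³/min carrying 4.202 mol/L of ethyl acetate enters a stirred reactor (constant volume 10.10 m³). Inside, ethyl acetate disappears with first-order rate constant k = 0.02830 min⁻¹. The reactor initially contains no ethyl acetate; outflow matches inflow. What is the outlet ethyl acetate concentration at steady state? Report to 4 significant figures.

2.701 mol/L

Species balance: V dC/dt = Q C_in − Q C − k V C.
At steady state: 0 = Q C_in − (Q + kV) C_ss, so C_ss = Q C_in/(Q + kV).
C_ss = 0.5146·4.202/(0.5146 + 0.02830·10.10) = 2.16235/0.800430 = 2.70148 mol/L.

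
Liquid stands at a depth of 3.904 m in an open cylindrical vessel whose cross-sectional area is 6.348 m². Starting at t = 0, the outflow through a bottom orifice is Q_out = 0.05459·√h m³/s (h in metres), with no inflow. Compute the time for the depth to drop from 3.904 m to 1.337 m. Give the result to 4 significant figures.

190.6 s

Volume balance on the tank: A dh/dt = −0.05459 √h.
This is separable: 2 d(√h)/dt = −0.05459/A, so √h = √h₀ − (0.05459/(2A)) t.
t = 2A(√h₀ − √h)/0.05459 = 2·6.348·(√3.904 − √1.337)/0.05459
  = 12.6960 × (1.97585 − 1.15629) / 0.05459 = 190.607 s.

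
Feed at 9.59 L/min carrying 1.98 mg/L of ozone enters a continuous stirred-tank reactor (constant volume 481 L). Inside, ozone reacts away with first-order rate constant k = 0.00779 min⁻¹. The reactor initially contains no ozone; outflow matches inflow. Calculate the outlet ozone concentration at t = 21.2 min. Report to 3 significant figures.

0.633 mg/L

Accumulation = in − out − consumed: V dC/dt = Q C_in − Q C − k V C.
dC/dt = (Q/V) C_in − (Q/V + k) C; effective rate a = Q/V + k = 0.019938 + 0.00779 = 0.027728 min⁻¹.
C_ss = Q C_in/(Q + kV) = 1.4237 mg/L; C(t) = C_ss + (C₀ − C_ss) e^(−a t).
C(21.2) = 1.4237 + (-1.4237)·e^(−0.027728·21.2) = 1.4237 + (-1.4237)·0.55553 = 0.63280 mg/L.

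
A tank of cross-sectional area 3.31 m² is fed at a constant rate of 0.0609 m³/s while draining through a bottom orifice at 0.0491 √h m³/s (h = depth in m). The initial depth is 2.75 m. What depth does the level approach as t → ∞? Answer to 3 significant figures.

1.54 m

Unsteady balance on liquid volume: A dh/dt = Q_in − 0.0491 √h. At steady state dh/dt = 0:
Q_in = 0.0491 √h_ss ⇒ √h_ss = 0.0609/0.0491 = 1.2403.
h_ss = 1.2403² = 1.5384 m. (Since h₀ = 2.75 m > h_ss, the level will fall toward this value.)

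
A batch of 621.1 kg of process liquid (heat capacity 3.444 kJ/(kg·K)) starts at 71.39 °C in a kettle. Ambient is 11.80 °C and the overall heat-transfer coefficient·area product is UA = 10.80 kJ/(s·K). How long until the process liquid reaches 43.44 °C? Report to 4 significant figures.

125.4 s

M c_p dT/dt = −UA(T − T_amb).
τ = M c_p/UA = 198.062 s; T_ss = T_amb = 11.8000 °C.
T(t) = T_ss + (T₀ − T_ss)e^(−t/τ); set T = 43.44:
t = −τ ln[(T − T_ss)/(T₀ − T_ss)] = −198.062 · ln(0.530962) = 125.386 s.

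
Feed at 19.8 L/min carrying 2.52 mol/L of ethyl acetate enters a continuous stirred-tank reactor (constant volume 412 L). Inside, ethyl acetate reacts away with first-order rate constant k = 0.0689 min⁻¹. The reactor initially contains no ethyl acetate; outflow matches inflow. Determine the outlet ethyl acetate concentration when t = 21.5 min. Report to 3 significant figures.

Accumulation = in − out − consumed: V dC/dt = Q C_in − Q C − k V C.
This is linear with rate a = Q/V + k = 0.11696 min⁻¹.
C_ss = Q C_in/(Q + kV) = 1.0355 mol/L; C(t) = C_ss + (C₀ − C_ss) e^(−a t).
C(21.5) = 1.0355 + (-1.0355)·e^(−0.11696·21.5) = 1.0355 + (-1.0355)·0.080895 = 0.95171 mol/L.

0.952 mol/L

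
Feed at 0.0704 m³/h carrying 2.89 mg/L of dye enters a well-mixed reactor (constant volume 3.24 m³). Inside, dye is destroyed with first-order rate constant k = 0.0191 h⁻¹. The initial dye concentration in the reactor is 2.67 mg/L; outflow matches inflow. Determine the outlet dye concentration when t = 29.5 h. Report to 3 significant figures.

Accumulation = in − out − consumed: V dC/dt = Q C_in − Q C − k V C.
This is linear with rate a = Q/V + k = 0.040828 h⁻¹.
C_ss = Q C_in/(Q + kV) = 1.5380 mg/L; C(t) = C_ss + (C₀ − C_ss) e^(−a t).
C(29.5) = 1.5380 + (1.1320)·e^(−0.040828·29.5) = 1.5380 + (1.1320)·0.29986 = 1.8775 mg/L.

1.88 mg/L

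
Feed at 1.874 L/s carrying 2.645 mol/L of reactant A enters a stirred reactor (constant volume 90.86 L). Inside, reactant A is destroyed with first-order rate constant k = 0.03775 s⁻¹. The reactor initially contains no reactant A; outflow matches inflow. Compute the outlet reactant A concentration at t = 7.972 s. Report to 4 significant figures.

Species balance: V dC/dt = Q C_in − Q C − k V C.
This is linear with rate a = Q/V + k = 0.0583751 s⁻¹.
C_ss = Q C_in/(Q + kV) = 0.934533 mol/L; C(t) = C_ss + (C₀ − C_ss) e^(−a t).
C(7.972) = 0.934533 + (-0.934533)·e^(−0.0583751·7.972) = 0.934533 + (-0.934533)·0.627905 = 0.347735 mol/L.

0.3477 mol/L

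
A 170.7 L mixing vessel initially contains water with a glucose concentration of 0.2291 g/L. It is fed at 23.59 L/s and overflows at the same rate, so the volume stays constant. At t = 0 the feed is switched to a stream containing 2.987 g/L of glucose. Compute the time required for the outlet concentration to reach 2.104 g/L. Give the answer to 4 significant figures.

Mass balance on the solute (V constant): V dC/dt = Q(C_in − C), so τ = V/Q = 7.23612 s.
C(t) = C_in + (C₀ − C_in) e^(−t/τ). Set C = 2.104 and solve for t:
e^(−t/τ) = (C − C_in)/(C₀ − C_in) = (2.104 − 2.987)/(0.2291 − 2.987) = 0.320171
t = −τ ln(…) = 7.23612 × 1.13890 = 8.24121 s.

8.241 s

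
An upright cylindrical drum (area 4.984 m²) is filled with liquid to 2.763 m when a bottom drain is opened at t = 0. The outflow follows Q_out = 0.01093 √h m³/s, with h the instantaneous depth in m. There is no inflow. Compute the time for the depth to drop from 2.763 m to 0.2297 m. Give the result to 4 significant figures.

1079 s

A dh/dt = −Q_out = −0.01093 √h.
∫ h^(−1/2) dh = −(0.01093/A) ∫ dt, giving 2√h = 2√h₀ − (0.01093/A) t.
t = 2A(√h₀ − √h)/0.01093 = 2·4.984·(√2.763 − √0.2297)/0.01093
  = 9.96800 × (1.66223 − 0.479270) / 0.01093 = 1078.84 s.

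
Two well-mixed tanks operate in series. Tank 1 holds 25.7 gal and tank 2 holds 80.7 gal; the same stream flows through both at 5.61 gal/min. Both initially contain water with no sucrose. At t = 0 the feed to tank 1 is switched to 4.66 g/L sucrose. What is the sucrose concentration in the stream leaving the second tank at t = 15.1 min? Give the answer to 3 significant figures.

Time constants: τᵢ = Vᵢ/Q for each well-mixed tank.
τ₁ = 25.7/5.61 = 4.5811 min; τ₂ = 80.7/5.61 = 14.385 min.
Tank 1: C₁ = C_in(1 − e^(−t/τ₁)). Tank 2 (τ₁ ≠ τ₂): C₂ = C_in[1 − (τ₁ e^(−t/τ₁) − τ₂ e^(−t/τ₂))/(τ₁ − τ₂)].
At t = 15.1: e^(−t/τ₁) = 0.037026, e^(−t/τ₂) = 0.35004.
C₂ = 4.66·[1 − (4.5811·0.037026 − 14.385·0.35004)/(-9.8039)] = 4.66·0.50369 = 2.3472 g/L.

2.35 g/L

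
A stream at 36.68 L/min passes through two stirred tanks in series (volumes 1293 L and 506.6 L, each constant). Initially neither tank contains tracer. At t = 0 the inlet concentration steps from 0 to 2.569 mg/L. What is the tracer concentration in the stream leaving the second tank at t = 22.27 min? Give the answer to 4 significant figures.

Each tank obeys Vᵢ dCᵢ/dt = Q(Cᵢ₋₁ − Cᵢ), so τᵢ = Vᵢ/Q.
τ₁ = 1293/36.68 = 35.2508 min; τ₂ = 506.6/36.68 = 13.8113 min.
Tank 1: C₁ = C_in(1 − e^(−t/τ₁)). Tank 2 (τ₁ ≠ τ₂): C₂ = C_in[1 − (τ₁ e^(−t/τ₁) − τ₂ e^(−t/τ₂))/(τ₁ − τ₂)].
At t = 22.27: e^(−t/τ₁) = 0.531656, e^(−t/τ₂) = 0.199400.
C₂ = 2.569·[1 − (35.2508·0.531656 − 13.8113·0.199400)/(21.4395)] = 2.569·0.254304 = 0.653307 mg/L.

0.6533 mg/L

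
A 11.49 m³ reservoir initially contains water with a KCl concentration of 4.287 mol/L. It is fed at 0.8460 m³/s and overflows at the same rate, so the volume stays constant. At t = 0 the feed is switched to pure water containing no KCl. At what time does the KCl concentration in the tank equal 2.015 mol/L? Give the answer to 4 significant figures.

Species balance on the tank: V dC/dt = Q(C_in − C), so τ = V/Q = 13.5816 s.
C(t) = C_in + (C₀ − C_in) e^(−t/τ). Set C = 2.015 and solve for t:
e^(−t/τ) = (C − C_in)/(C₀ − C_in) = (2.015 − 0)/(4.287 − 0) = 0.470026
t = −τ ln(…) = 13.5816 × 0.754968 = 10.2536 s.

10.25 s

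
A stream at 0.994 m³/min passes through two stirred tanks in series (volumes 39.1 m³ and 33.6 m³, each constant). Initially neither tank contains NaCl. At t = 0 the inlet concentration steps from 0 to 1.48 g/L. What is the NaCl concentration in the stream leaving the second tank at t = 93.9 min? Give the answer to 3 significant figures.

1.08 g/L

Species balance on tank i: dCᵢ/dt = (Cᵢ₋₁ − Cᵢ)/τᵢ with τᵢ = Vᵢ/Q.
τ₁ = 39.1/0.994 = 39.336 min; τ₂ = 33.6/0.994 = 33.803 min.
Tank 1: C₁ = C_in(1 − e^(−t/τ₁)). Tank 2 (τ₁ ≠ τ₂): C₂ = C_in[1 − (τ₁ e^(−t/τ₁) − τ₂ e^(−t/τ₂))/(τ₁ − τ₂)].
At t = 93.9: e^(−t/τ₁) = 0.091893, e^(−t/τ₂) = 0.062170.
C₂ = 1.48·[1 − (39.336·0.091893 − 33.803·0.062170)/(5.5332)] = 1.48·0.72653 = 1.0753 g/L.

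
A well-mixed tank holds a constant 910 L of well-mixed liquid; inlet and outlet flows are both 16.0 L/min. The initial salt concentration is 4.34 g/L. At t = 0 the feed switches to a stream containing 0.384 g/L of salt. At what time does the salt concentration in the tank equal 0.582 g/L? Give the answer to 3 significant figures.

Transient balance on the dissolved component: V dC/dt = Q(C_in − C), so τ = V/Q = 56.875 min.
C(t) = C_in + (C₀ − C_in) e^(−t/τ). Set C = 0.582 and solve for t:
e^(−t/τ) = (C − C_in)/(C₀ − C_in) = (0.582 − 0.384)/(4.34 − 0.384) = 0.050051
t = −τ ln(…) = 56.875 × 2.9947 = 170.32 min.

170 min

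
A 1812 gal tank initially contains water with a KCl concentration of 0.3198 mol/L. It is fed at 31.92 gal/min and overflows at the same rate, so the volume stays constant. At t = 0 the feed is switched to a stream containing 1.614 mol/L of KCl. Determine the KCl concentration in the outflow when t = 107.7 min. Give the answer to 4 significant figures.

1.420 mol/L

Accumulation = in − out for the solute gives V dC/dt = Q(C_in − C).
Time constant τ = V/Q = 1812/31.92 = 56.7669 min.
Solution: C(t) = C_in + (C₀ − C_in) e^(−t/τ).
C(107.7) = 1.614 + (0.3198 − 1.614)·e^(−107.7/56.7669) = 1.614 + (-1.29420)·0.149983 = 1.41989 mol/L.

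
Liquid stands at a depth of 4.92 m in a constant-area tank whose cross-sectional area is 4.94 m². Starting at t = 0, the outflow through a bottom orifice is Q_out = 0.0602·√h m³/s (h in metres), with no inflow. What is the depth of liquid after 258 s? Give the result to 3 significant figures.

0.417 m

Volume balance on the tank: A dh/dt = −0.0602 √h.
Separate and integrate: 2(√h − √h₀) = −(0.0602/A) t.
√h = √4.92 − 0.0602·258/(2·4.94) = 2.2181 − 1.5720 = 0.64608.
h = 0.64608² = 0.41742 m.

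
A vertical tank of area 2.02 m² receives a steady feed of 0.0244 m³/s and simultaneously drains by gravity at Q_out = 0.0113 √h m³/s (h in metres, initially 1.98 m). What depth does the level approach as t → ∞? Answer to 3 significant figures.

Volume balance on the tank: A dh/dt = Q_in − 0.0113 √h. At steady state dh/dt = 0:
Q_in = 0.0113 √h_ss ⇒ √h_ss = 0.0244/0.0113 = 2.1593.
h_ss = 2.1593² = 4.6625 m. (Since h₀ = 1.98 m < h_ss, the level will rise toward this value.)

4.66 m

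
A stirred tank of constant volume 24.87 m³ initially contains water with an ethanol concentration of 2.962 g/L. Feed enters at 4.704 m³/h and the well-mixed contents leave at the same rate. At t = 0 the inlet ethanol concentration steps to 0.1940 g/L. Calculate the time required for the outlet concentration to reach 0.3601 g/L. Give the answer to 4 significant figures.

Species balance: V dC/dt = Q(C_in − C) ⇒ τ = V/Q = 5.28699 h.
C(t) = C_in + (C₀ − C_in) e^(−t/τ). Set C = 0.3601 and solve for t:
e^(−t/τ) = (C − C_in)/(C₀ − C_in) = (0.3601 − 0.1940)/(2.962 − 0.1940) = 0.0600072
t = −τ ln(…) = 5.28699 × 2.81329 = 14.8738 h.

14.87 h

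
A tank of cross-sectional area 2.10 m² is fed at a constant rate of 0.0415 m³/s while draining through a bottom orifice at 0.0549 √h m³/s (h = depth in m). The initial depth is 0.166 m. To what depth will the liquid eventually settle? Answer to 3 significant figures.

Accumulation of liquid (constant cross-section A): A dh/dt = Q_in − 0.0549 √h. At steady state dh/dt = 0:
Q_in = 0.0549 √h_ss ⇒ √h_ss = 0.0415/0.0549 = 0.75592.
h_ss = 0.75592² = 0.57141 m. (Since h₀ = 0.166 m < h_ss, the level will rise toward this value.)

0.571 m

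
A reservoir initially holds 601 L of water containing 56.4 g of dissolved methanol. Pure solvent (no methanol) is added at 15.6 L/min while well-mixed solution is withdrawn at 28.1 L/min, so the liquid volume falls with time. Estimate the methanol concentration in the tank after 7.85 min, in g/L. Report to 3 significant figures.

0.0751 g/L

Total volume: dV/dt = Q_in − Q_out = -12.500 L/min, so V(t) = 601 − 12.500 t and V(7.85) = 502.88 L.
No methanol enters, so dm/dt = −Q_out · (m/V).
Separate: dm/m = −Q_out dt/V(t) ⇒ ln(m/m₀) = −(Q_out/(Q_in−Q_out)) ln(V/V₀).
m = m₀ (V₀/V)^(Q_out/(Q_in−Q_out)) = 56.4 × (601/502.88)^(-2.2480) = 37.779 g.
C = m/V = 37.779/502.88 = 0.075126 g/L.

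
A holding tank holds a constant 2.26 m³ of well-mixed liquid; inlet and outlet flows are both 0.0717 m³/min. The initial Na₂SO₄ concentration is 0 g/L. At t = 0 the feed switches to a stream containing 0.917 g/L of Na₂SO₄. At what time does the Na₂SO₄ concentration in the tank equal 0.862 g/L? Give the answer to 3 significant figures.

88.7 min

Species balance on the tank: V dC/dt = Q(C_in − C), so τ = V/Q = 31.520 min.
C(t) = C_in + (C₀ − C_in) e^(−t/τ). Set C = 0.862 and solve for t:
e^(−t/τ) = (C − C_in)/(C₀ − C_in) = (0.862 − 0.917)/(0 − 0.917) = 0.059978
t = −τ ln(…) = 31.520 × 2.8138 = 88.691 min.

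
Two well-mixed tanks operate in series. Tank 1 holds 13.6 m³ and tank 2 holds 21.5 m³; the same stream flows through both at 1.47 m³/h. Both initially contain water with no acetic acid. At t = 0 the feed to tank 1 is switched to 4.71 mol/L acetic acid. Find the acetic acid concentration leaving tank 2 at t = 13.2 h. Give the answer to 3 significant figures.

1.46 mol/L

Time constants: τᵢ = Vᵢ/Q for each well-mixed tank.
τ₁ = 13.6/1.47 = 9.2517 h; τ₂ = 21.5/1.47 = 14.626 h.
Solving the cascade with C₁(0)=C₂(0)=0 gives C₂(t) = C_in[1 − (τ₁ e^(−t/τ₁) − τ₂ e^(−t/τ₂))/(τ₁ − τ₂)].
At t = 13.2: e^(−t/τ₁) = 0.24008, e^(−t/τ₂) = 0.40555.
C₂ = 4.71·[1 − (9.2517·0.24008 − 14.626·0.40555)/(-5.3741)] = 4.71·0.30960 = 1.4582 mol/L.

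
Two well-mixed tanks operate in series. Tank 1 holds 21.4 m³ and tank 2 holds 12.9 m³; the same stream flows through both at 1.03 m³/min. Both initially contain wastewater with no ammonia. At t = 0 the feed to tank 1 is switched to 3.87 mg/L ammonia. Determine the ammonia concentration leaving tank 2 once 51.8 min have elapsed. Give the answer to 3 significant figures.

Each tank obeys Vᵢ dCᵢ/dt = Q(Cᵢ₋₁ − Cᵢ), so τᵢ = Vᵢ/Q.
τ₁ = 21.4/1.03 = 20.777 min; τ₂ = 12.9/1.03 = 12.524 min.
Tank 1: C₁ = C_in(1 − e^(−t/τ₁)). Tank 2 (τ₁ ≠ τ₂): C₂ = C_in[1 − (τ₁ e^(−t/τ₁) − τ₂ e^(−t/τ₂))/(τ₁ − τ₂)].
At t = 51.8: e^(−t/τ₁) = 0.082647, e^(−t/τ₂) = 0.015987.
C₂ = 3.87·[1 − (20.777·0.082647 − 12.524·0.015987)/(8.2524)] = 3.87·0.81619 = 3.1586 mg/L.

3.16 mg/L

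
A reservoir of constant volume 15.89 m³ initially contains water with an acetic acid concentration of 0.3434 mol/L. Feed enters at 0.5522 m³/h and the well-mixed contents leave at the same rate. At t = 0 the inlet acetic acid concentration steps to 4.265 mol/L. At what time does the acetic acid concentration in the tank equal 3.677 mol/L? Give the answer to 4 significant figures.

Species balance: V dC/dt = Q(C_in − C) ⇒ τ = V/Q = 28.7758 h.
C(t) = C_in + (C₀ − C_in) e^(−t/τ). Set C = 3.677 and solve for t:
e^(−t/τ) = (C − C_in)/(C₀ − C_in) = (3.677 − 4.265)/(0.3434 − 4.265) = 0.149939
t = −τ ln(…) = 28.7758 × 1.89753 = 54.6029 h.

54.60 h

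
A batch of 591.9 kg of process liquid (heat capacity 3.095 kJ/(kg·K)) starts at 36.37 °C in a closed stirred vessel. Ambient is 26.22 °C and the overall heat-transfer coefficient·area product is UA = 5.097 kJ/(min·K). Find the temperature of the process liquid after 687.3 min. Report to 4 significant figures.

27.72 °C

Lumped-capacitance energy balance: M c_p dT/dt = UA(T_amb − T).
dT/dt = (T_ss − T)/τ with T_ss = T_amb = 26.2200 °C, τ = M c_p/UA = 591.9·3.095/5.097 = 359.413 min.
Solution: T(t) = T_ss + (T₀ − T_ss) e^(−t/τ).
T(687.3) = 26.2200 + (10.1500)·0.147743 = 27.7196 °C.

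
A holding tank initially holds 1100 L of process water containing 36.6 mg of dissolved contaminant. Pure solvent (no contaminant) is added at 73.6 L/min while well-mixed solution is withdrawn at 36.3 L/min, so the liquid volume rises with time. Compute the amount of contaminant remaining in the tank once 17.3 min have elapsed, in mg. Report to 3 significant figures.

Total volume: dV/dt = Q_in − Q_out = 37.300 L/min, so V(t) = 1100 + 37.300 t and V(17.3) = 1745.3 L.
No contaminant enters, so dm/dt = −Q_out · (m/V).
Separate: dm/m = −Q_out dt/V(t) ⇒ ln(m/m₀) = −(Q_out/(Q_in−Q_out)) ln(V/V₀).
m = m₀ (V₀/V)^(Q_out/(Q_in−Q_out)) = 36.6 × (1100/1745.3)^(0.97319) = 23.355 mg.

23.4 mg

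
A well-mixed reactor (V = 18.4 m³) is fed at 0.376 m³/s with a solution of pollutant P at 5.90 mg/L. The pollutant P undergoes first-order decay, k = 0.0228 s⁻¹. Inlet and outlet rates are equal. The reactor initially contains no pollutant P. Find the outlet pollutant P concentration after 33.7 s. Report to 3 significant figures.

Accumulation = in − out − consumed: V dC/dt = Q C_in − Q C − k V C.
dC/dt = (Q/V) C_in − (Q/V + k) C; effective rate a = Q/V + k = 0.020435 + 0.0228 = 0.043235 s⁻¹.
C_ss = Q C_in/(Q + kV) = 2.7886 mg/L; C(t) = C_ss + (C₀ − C_ss) e^(−a t).
C(33.7) = 2.7886 + (-2.7886)·e^(−0.043235·33.7) = 2.7886 + (-2.7886)·0.23293 = 2.1391 mg/L.

2.14 mg/L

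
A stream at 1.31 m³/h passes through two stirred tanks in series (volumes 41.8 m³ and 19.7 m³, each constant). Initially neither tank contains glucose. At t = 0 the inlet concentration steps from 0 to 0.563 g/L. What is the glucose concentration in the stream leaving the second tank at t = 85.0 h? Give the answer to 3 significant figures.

Species balance on tank i: dCᵢ/dt = (Cᵢ₋₁ − Cᵢ)/τᵢ with τᵢ = Vᵢ/Q.
τ₁ = 41.8/1.31 = 31.908 h; τ₂ = 19.7/1.31 = 15.038 h.
Tank 1: C₁ = C_in(1 − e^(−t/τ₁)). Tank 2 (τ₁ ≠ τ₂): C₂ = C_in[1 − (τ₁ e^(−t/τ₁) − τ₂ e^(−t/τ₂))/(τ₁ − τ₂)].
At t = 85.0: e^(−t/τ₁) = 0.069678, e^(−t/τ₂) = 0.0035095.
C₂ = 0.563·[1 − (31.908·0.069678 − 15.038·0.0035095)/(16.870)] = 0.563·0.87134 = 0.49056 g/L.

0.491 g/L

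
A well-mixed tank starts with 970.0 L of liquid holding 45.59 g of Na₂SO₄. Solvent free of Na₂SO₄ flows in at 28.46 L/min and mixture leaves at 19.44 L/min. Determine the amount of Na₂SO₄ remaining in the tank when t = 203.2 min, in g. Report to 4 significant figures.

Let m(t) be the amount of Na₂SO₄. Volume: V(t) = V₀ + (Q_in − Q_out) t = 970.0 + 9.02000 t; V(203.2) = 2802.86 L.
No Na₂SO₄ enters, so dm/dt = −Q_out · (m/V).
Separate: dm/m = −Q_out dt/V(t) ⇒ ln(m/m₀) = −(Q_out/(Q_in−Q_out)) ln(V/V₀).
m = m₀ (V₀/V)^(Q_out/(Q_in−Q_out)) = 45.59 × (970.0/2802.86)^(2.15521) = 4.63109 g.

4.631 g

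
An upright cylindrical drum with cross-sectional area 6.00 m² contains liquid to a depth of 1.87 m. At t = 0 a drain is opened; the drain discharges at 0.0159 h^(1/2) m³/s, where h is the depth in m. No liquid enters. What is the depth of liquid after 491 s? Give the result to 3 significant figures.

0.514 m

With no inflow, A dh/dt = −0.0159 √h.
Separate and integrate: 2(√h − √h₀) = −(0.0159/A) t.
√h = √1.87 − 0.0159·491/(2·6.00) = 1.3675 − 0.65058 = 0.71690.
h = 0.71690² = 0.51395 m.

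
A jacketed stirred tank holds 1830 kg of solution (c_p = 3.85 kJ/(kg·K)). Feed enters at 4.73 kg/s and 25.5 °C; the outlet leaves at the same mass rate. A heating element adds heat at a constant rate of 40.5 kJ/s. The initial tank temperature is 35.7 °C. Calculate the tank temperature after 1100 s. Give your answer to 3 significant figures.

28.2 °C

M c_p dT/dt = ṁ c_p (T_in − T) + Q̇.
Rearrange: dT/dt = (T_ss − T)/τ with τ = M/ṁ = 386.89 s and T_ss = T_in + Q̇/(ṁ c_p) = 27.724 °C.
This is linear first-order; T(t) = T_ss + (T₀ − T_ss) e^(−t/τ).
T(1100) = 27.724 + (7.9760)·e^(−1100/386.89) = 27.724 + (7.9760)·0.058241 = 28.189 °C.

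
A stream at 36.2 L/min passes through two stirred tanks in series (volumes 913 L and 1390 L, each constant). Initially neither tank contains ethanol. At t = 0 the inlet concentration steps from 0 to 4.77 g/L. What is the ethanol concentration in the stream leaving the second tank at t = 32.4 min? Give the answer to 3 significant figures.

1.32 g/L

Time constants: τᵢ = Vᵢ/Q for each well-mixed tank.
τ₁ = 913/36.2 = 25.221 min; τ₂ = 1390/36.2 = 38.398 min.
Solving the cascade with C₁(0)=C₂(0)=0 gives C₂(t) = C_in[1 − (τ₁ e^(−t/τ₁) − τ₂ e^(−t/τ₂))/(τ₁ − τ₂)].
At t = 32.4: e^(−t/τ₁) = 0.27675, e^(−t/τ₂) = 0.43007.
C₂ = 4.77·[1 − (25.221·0.27675 − 38.398·0.43007)/(-13.177)] = 4.77·0.27646 = 1.3187 g/L.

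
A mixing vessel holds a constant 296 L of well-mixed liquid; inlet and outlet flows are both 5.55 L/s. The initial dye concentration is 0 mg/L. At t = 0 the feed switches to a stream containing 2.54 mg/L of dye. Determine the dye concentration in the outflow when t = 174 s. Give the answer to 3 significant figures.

2.44 mg/L

Accumulation = in − out for the solute gives V dC/dt = Q(C_in − C).
So dC/dt = (C_in − C)/τ with τ = V/Q = 296/5.55 = 53.333 s.
Solution: C(t) = C_in + (C₀ − C_in) e^(−t/τ).
C(174) = 2.54 + (0 − 2.54)·e^(−174/53.333) = 2.54 + (-2.5400)·0.038293 = 2.4427 mg/L.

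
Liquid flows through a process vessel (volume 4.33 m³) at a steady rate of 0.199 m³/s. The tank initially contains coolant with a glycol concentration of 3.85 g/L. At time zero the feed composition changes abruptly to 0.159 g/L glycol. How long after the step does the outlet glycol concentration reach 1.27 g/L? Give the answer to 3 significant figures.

Accumulation = in − out for the solute gives V dC/dt = Q(C_in − C), so τ = V/Q = 21.759 s.
C(t) = C_in + (C₀ − C_in) e^(−t/τ). Set C = 1.27 and solve for t:
e^(−t/τ) = (C − C_in)/(C₀ − C_in) = (1.27 − 0.159)/(3.85 − 0.159) = 0.30100
t = −τ ln(…) = 21.759 × 1.2006 = 26.124 s.

26.1 s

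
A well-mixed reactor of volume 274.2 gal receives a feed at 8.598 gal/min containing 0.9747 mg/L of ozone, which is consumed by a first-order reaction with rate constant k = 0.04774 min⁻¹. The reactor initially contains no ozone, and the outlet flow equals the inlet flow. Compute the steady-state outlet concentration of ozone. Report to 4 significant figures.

0.3864 mg/L

Accumulation = in − out − consumed: V dC/dt = Q C_in − Q C − k V C.
Steady state (dC/dt = 0): C_ss = Q C_in/(Q + kV) = C_in/(1 + kV/Q).
C_ss = 8.598·0.9747/(8.598 + 0.04774·274.2) = 8.38047/21.6883 = 0.386405 mg/L.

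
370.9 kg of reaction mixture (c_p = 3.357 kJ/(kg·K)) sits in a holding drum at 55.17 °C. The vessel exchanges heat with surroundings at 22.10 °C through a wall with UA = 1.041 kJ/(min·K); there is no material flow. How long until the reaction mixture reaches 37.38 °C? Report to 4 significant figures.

M c_p dT/dt = −UA(T − T_amb).
τ = M c_p/UA = 1196.07 min; T_ss = T_amb = 22.1000 °C.
T(t) = T_ss + (T₀ − T_ss)e^(−t/τ); set T = 37.38:
t = −τ ln[(T − T_ss)/(T₀ − T_ss)] = −1196.07 · ln(0.462050) = 923.466 min.

923.5 min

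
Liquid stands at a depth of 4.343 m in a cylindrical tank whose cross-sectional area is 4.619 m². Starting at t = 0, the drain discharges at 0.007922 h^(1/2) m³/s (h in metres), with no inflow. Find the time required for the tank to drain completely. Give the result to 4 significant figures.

2430 s

With no inflow, A dh/dt = −0.007922 √h.
∫ h^(−1/2) dh = −(0.007922/A) ∫ dt, giving 2√h = 2√h₀ − (0.007922/A) t.
Tank is empty when √h = 0: t_empty = 2A√h₀/0.007922.
t_empty = 2·4.619·√4.343/0.007922 = 9.23800·2.08399/0.007922 = 2430.18 s.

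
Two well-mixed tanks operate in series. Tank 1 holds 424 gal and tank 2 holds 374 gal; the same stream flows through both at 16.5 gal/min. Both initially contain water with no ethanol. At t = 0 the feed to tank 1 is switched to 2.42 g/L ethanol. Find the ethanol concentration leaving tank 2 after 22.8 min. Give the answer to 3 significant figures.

Time constants: τᵢ = Vᵢ/Q for each well-mixed tank.
τ₁ = 424/16.5 = 25.697 min; τ₂ = 374/16.5 = 22.667 min.
Solving the cascade with C₁(0)=C₂(0)=0 gives C₂(t) = C_in[1 − (τ₁ e^(−t/τ₁) − τ₂ e^(−t/τ₂))/(τ₁ − τ₂)].
At t = 22.8: e^(−t/τ₁) = 0.41178, e^(−t/τ₂) = 0.36572.
C₂ = 2.42·[1 − (25.697·0.41178 − 22.667·0.36572)/(3.0303)] = 2.42·0.24370 = 0.58975 g/L.

0.590 g/L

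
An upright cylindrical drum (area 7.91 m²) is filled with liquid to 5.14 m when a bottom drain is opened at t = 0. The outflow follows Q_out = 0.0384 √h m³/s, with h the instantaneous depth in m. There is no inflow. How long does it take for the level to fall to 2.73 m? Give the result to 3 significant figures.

253 s

A dh/dt = −Q_out = −0.0384 √h.
This is separable: 2 d(√h)/dt = −0.0384/A, so √h = √h₀ − (0.0384/(2A)) t.
t = 2A(√h₀ − √h)/0.0384 = 2·7.91·(√5.14 − √2.73)/0.0384
  = 15.820 × (2.2672 − 1.6523) / 0.0384 = 253.32 s.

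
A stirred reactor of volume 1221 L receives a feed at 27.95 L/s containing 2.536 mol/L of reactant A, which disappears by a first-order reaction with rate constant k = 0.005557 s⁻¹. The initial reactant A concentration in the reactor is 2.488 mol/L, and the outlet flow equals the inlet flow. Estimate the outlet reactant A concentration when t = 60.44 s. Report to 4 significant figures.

2.121 mol/L

Species balance: V dC/dt = Q C_in − Q C − k V C.
dC/dt = (Q/V) C_in − (Q/V + k) C; effective rate a = Q/V + k = 0.0228911 + 0.005557 = 0.0284481 s⁻¹.
C_ss = Q C_in/(Q + kV) = 2.04062 mol/L; C(t) = C_ss + (C₀ − C_ss) e^(−a t).
C(60.44) = 2.04062 + (0.447378)·e^(−0.0284481·60.44) = 2.04062 + (0.447378)·0.179173 = 2.12078 mol/L.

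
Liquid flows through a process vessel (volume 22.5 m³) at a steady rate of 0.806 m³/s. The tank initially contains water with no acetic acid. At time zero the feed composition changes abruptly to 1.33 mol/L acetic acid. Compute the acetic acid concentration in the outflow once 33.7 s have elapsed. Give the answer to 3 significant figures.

0.932 mol/L

Species balance on the tank: V dC/dt = Q(C_in − C).
Rewrite as dC/dt + C/τ = C_in/τ, τ = V/Q = 27.916 s.
Solution: C(t) = C_in + (C₀ − C_in) e^(−t/τ).
C(33.7) = 1.33 + (0 − 1.33)·e^(−33.7/27.916) = 1.33 + (-1.3300)·0.29903 = 0.93229 mol/L.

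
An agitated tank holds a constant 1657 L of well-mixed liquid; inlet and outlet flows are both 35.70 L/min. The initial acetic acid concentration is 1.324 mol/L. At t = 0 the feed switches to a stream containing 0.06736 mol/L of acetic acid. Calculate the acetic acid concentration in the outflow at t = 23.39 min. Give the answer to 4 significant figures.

0.8266 mol/L

Unsteady species balance (constant V, well mixed): V dC/dt = Q(C_in − C).
So dC/dt = (C_in − C)/τ with τ = V/Q = 1657/35.70 = 46.4146 min.
This is linear first-order; C(t) = C_in + (C₀ − C_in) e^(−t/τ).
C(23.39) = 0.06736 + (1.324 − 0.06736)·e^(−23.39/46.4146) = 0.06736 + (1.25664)·0.604148 = 0.826556 mol/L.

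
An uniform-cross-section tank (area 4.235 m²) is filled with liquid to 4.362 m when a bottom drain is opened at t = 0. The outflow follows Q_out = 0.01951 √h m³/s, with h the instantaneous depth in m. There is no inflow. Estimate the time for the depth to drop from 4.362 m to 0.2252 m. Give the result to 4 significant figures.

Volume balance on the tank: A dh/dt = −0.01951 √h.
This is separable: 2 d(√h)/dt = −0.01951/A, so √h = √h₀ − (0.01951/(2A)) t.
t = 2A(√h₀ − √h)/0.01951 = 2·4.235·(√4.362 − √0.2252)/0.01951
  = 8.47000 × (2.08854 − 0.474552) / 0.01951 = 700.691 s.

700.7 s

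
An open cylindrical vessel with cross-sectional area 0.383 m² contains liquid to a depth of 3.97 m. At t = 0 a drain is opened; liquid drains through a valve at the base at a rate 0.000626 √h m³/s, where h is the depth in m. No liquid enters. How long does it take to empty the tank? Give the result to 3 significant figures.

2440 s

With no inflow, A dh/dt = −0.000626 √h.
∫ h^(−1/2) dh = −(0.000626/A) ∫ dt, giving 2√h = 2√h₀ − (0.000626/A) t.
Set h = 0: 2√h₀ = (0.000626/A) t_empty ⇒ t_empty = 2A√h₀/0.000626.
t_empty = 2·0.383·√3.97/0.000626 = 0.76600·1.9925/0.000626 = 2438.1 s.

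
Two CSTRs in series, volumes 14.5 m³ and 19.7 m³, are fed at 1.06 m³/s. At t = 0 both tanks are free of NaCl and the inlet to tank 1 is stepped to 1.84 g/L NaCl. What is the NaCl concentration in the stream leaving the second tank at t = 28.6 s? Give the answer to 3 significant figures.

0.978 g/L

Time constants: τᵢ = Vᵢ/Q for each well-mixed tank.
τ₁ = 14.5/1.06 = 13.679 s; τ₂ = 19.7/1.06 = 18.585 s.
Solving the cascade with C₁(0)=C₂(0)=0 gives C₂(t) = C_in[1 − (τ₁ e^(−t/τ₁) − τ₂ e^(−t/τ₂))/(τ₁ − τ₂)].
At t = 28.6: e^(−t/τ₁) = 0.12359, e^(−t/τ₂) = 0.21462.
C₂ = 1.84·[1 − (13.679·0.12359 − 18.585·0.21462)/(-4.9057)] = 1.84·0.53155 = 0.97806 g/L.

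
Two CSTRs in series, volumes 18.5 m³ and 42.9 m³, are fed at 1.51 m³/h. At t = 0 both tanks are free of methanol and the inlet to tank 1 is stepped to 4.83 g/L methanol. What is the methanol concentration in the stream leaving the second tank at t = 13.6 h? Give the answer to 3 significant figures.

0.775 g/L

Time constants: τᵢ = Vᵢ/Q for each well-mixed tank.
τ₁ = 18.5/1.51 = 12.252 h; τ₂ = 42.9/1.51 = 28.411 h.
Solving the cascade with C₁(0)=C₂(0)=0 gives C₂(t) = C_in[1 − (τ₁ e^(−t/τ₁) − τ₂ e^(−t/τ₂))/(τ₁ − τ₂)].
At t = 13.6: e^(−t/τ₁) = 0.32954, e^(−t/τ₂) = 0.61959.
C₂ = 4.83·[1 − (12.252·0.32954 − 28.411·0.61959)/(-16.159)] = 4.83·0.16049 = 0.77518 g/L.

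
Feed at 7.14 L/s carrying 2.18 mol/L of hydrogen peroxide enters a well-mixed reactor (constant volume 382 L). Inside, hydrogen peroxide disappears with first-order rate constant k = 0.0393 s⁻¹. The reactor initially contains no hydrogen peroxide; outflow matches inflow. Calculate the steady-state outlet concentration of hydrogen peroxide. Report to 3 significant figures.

0.703 mol/L

Accumulation = in − out − consumed: V dC/dt = Q C_in − Q C − k V C.
Steady state (dC/dt = 0): C_ss = Q C_in/(Q + kV) = C_in/(1 + kV/Q).
C_ss = 7.14·2.18/(7.14 + 0.0393·382) = 15.565/22.153 = 0.70264 mol/L.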